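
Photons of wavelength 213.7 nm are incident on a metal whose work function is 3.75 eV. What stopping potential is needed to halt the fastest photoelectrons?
2.0518 V

The stopping potential V_s satisfies: eV_s = KE_max

First, find KE_max using Einstein's equation:
E_photon = hc/λ = 5.8018 eV
KE_max = E_photon - φ = 5.8018 - 3.75 = 2.0518 eV

Since eV_s = KE_max:
V_s = KE_max/e = 2.0518 V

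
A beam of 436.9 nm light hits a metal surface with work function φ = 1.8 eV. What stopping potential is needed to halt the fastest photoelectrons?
1.0378 V

The stopping potential V_s satisfies: eV_s = KE_max

First, find KE_max using Einstein's equation:
E_photon = hc/λ = 2.8378 eV
KE_max = E_photon - φ = 2.8378 - 1.8 = 1.0378 eV

Since eV_s = KE_max:
V_s = KE_max/e = 1.0378 V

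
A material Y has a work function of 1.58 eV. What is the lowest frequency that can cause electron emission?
3.8204e+14 Hz

The threshold frequency is when the photon energy equals the work function:
hf₀ = φ

Solving for f₀:
f₀ = φ/h = (1.58 eV × 1.602×10⁻¹⁹ J/eV) / (6.626×10⁻³⁴ J·s)
f₀ = 3.8204e+14 Hz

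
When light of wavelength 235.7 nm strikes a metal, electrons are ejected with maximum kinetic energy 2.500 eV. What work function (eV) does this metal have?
2.76 eV

From Einstein's photoelectric equation: KE_max = hf - φ = hc/λ - φ

Rearranging for φ:
φ = hc/λ - KE_max

Calculate photon energy:
E_photon = hc/λ = 5.2603 eV

Therefore:
φ = 5.2603 - 2.500 = 2.76 eV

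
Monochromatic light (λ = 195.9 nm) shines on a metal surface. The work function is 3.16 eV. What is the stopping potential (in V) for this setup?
3.1690 V

The stopping potential V_s satisfies: eV_s = KE_max

First, find KE_max using Einstein's equation:
E_photon = hc/λ = 6.3290 eV
KE_max = E_photon - φ = 6.3290 - 3.16 = 3.1690 eV

Since eV_s = KE_max:
V_s = KE_max/e = 3.1690 V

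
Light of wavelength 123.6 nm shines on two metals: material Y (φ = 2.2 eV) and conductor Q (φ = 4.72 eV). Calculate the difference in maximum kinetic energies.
2.5200 eV

Using KE_max = hc/λ - φ for each metal:

Photon energy: E = hc/λ = 10.0311 eV

For material Y (φ₁ = 2.2 eV):
KE₁ = E - φ₁ = 10.0311 - 2.2 = 7.8311 eV

For conductor Q (φ₂ = 4.72 eV):
KE₂ = E - φ₂ = 10.0311 - 4.72 = 5.3111 eV

Difference:
ΔKE = KE₁ - KE₂ = 7.8311 - 5.3111 = 2.5200 eV

Note: The difference equals the difference in work functions: 4.72 - 2.2 = 2.52 eV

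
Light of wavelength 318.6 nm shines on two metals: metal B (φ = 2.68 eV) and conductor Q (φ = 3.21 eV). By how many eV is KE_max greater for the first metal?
0.5300 eV

Using KE_max = hc/λ - φ for each metal:

Photon energy: E = hc/λ = 3.8915 eV

For metal B (φ₁ = 2.68 eV):
KE₁ = E - φ₁ = 3.8915 - 2.68 = 1.2115 eV

For conductor Q (φ₂ = 3.21 eV):
KE₂ = E - φ₂ = 3.8915 - 3.21 = 0.6815 eV

Difference:
ΔKE = KE₁ - KE₂ = 1.2115 - 0.6815 = 0.5300 eV

Note: The difference equals the difference in work functions: 3.21 - 2.68 = 0.53 eV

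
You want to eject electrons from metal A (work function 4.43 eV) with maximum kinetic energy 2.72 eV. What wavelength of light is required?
173.40 nm

From Einstein's equation: KE_max = hc/λ - φ

Rearranging for λ:
hc/λ = KE_max + φ
λ = hc/(KE_max + φ)

Required photon energy:
E_photon = KE_max + φ = 2.72 + 4.43 = 7.15 eV

Required wavelength:
λ = hc/E_photon = (6.626×10⁻³⁴)(3×10⁸) / (7.15 × 1.602×10⁻¹⁹)
λ = 173.40 nm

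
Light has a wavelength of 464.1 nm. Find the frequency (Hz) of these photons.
6.4597e+14 Hz

Using the wave equation: c = fλ

Solving for frequency:
f = c/λ = (3×10⁸ m/s) / (464.1×10⁻⁹ m)
f = 6.4597e+14 Hz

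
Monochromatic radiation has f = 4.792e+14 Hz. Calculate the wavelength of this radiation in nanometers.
625.61 nm

Using the wave equation: c = fλ

Solving for wavelength:
λ = c/f = (3×10⁸ m/s) / (4.792e+14 Hz)
λ = 625.61 nm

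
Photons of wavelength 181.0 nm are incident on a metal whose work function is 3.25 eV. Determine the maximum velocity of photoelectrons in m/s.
1.1253e+06 m/s

First, find the maximum kinetic energy:
E_photon = hc/λ = 6.8500 eV
KE_max = E_photon - φ = 6.8500 - 3.25 = 3.6000 eV

Convert to Joules: KE_max = 3.6000 × 1.602×10⁻¹⁹ J = 5.7678e-19 J

Then use KE = ½mv² to find velocity:
v = √(2·KE/m) = √(2 × 5.7678e-19 J / 9.109e-31 kg)
v = 1.1253e+06 m/s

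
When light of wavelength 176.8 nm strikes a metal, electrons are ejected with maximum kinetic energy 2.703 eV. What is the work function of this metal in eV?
4.31 eV

From Einstein's photoelectric equation: KE_max = hf - φ = hc/λ - φ

Rearranging for φ:
φ = hc/λ - KE_max

Calculate photon energy:
E_photon = hc/λ = 7.0127 eV

Therefore:
φ = 7.0127 - 2.703 = 4.31 eV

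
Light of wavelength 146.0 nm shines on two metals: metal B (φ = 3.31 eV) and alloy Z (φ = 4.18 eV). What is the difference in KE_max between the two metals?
0.8700 eV

Using KE_max = hc/λ - φ for each metal:

Photon energy: E = hc/λ = 8.4921 eV

For metal B (φ₁ = 3.31 eV):
KE₁ = E - φ₁ = 8.4921 - 3.31 = 5.1821 eV

For alloy Z (φ₂ = 4.18 eV):
KE₂ = E - φ₂ = 8.4921 - 4.18 = 4.3121 eV

Difference:
ΔKE = KE₁ - KE₂ = 5.1821 - 4.3121 = 0.8700 eV

Note: The difference equals the difference in work functions: 4.18 - 3.31 = 0.87 eV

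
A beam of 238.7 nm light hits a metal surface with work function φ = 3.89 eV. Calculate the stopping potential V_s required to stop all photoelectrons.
1.3041 V

The stopping potential V_s satisfies: eV_s = KE_max

First, find KE_max using Einstein's equation:
E_photon = hc/λ = 5.1941 eV
KE_max = E_photon - φ = 5.1941 - 3.89 = 1.3041 eV

Since eV_s = KE_max:
V_s = KE_max/e = 1.3041 V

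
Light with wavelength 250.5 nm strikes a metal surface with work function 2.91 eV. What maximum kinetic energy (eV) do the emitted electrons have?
2.0395 eV

Using Einstein's photoelectric equation: KE_max = hf - φ = hc/λ - φ

First, calculate the photon energy:
E_photon = hc/λ = (6.626×10⁻³⁴ J·s)(3×10⁸ m/s) / (250.5×10⁻⁹ m)
E_photon = 4.9495 eV

Then, the maximum kinetic energy:
KE_max = E_photon - φ = 4.9495 eV - 2.91 eV = 2.0395 eV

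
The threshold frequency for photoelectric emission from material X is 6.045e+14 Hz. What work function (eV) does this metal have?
2.50 eV

At the threshold frequency, photon energy equals work function:
φ = hf₀

Calculating:
φ = (6.626×10⁻³⁴ J·s)(6.045e+14 Hz)
φ = 2.50 eV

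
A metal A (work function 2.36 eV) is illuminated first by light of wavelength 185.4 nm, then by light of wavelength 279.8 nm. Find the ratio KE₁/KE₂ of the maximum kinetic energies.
2.0893

Using Einstein's equation: KE_max = hc/λ - φ

For λ₁ = 185.4 nm:
E₁ = hc/λ₁ = 6.6874 eV
KE₁ = E₁ - φ = 6.6874 - 2.36 = 4.3274 eV

For λ₂ = 279.8 nm:
E₂ = hc/λ₂ = 4.4312 eV
KE₂ = E₂ - φ = 4.4312 - 2.36 = 2.0712 eV

Ratio: KE₁/KE₂ = 4.3274/2.0712 = 2.0893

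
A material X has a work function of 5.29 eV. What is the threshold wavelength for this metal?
234.37 nm

The threshold wavelength is when the photon energy equals the work function:
hc/λ₀ = φ

Solving for λ₀:
λ₀ = hc/φ = (6.626×10⁻³⁴ J·s)(3×10⁸ m/s) / (5.29 eV × 1.602×10⁻¹⁹ J/eV)
λ₀ = 234.37 nm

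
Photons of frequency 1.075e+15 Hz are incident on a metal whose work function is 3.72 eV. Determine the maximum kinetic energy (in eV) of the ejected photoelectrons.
0.7258 eV

Using Einstein's photoelectric equation: KE_max = hf - φ

First, calculate the photon energy:
E_photon = hf = (6.626×10⁻³⁴ J·s)(1.075e+15 Hz)
E_photon = 4.4458 eV

Then, the maximum kinetic energy:
KE_max = E_photon - φ = 4.4458 eV - 3.72 eV = 0.7258 eV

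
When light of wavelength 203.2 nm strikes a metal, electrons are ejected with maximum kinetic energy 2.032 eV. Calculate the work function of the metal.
4.07 eV

From Einstein's photoelectric equation: KE_max = hf - φ = hc/λ - φ

Rearranging for φ:
φ = hc/λ - KE_max

Calculate photon energy:
E_photon = hc/λ = 6.1016 eV

Therefore:
φ = 6.1016 - 2.032 = 4.07 eV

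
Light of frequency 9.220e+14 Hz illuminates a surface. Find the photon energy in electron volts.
3.8131 eV

Using E = hf:

E = hf = (6.626×10⁻³⁴ J·s)(9.220e+14 Hz)
E = 3.8131 eV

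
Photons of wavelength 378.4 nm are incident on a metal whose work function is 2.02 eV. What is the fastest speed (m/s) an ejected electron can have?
6.6483e+05 m/s

First, find the maximum kinetic energy:
E_photon = hc/λ = 3.2765 eV
KE_max = E_photon - φ = 3.2765 - 2.02 = 1.2565 eV

Convert to Joules: KE_max = 1.2565 × 1.602×10⁻¹⁹ J = 2.0132e-19 J

Then use KE = ½mv² to find velocity:
v = √(2·KE/m) = √(2 × 2.0132e-19 J / 9.109e-31 kg)
v = 6.6483e+05 m/s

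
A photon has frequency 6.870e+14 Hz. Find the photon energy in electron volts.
2.8412 eV

Using E = hf:

E = hf = (6.626×10⁻³⁴ J·s)(6.870e+14 Hz)
E = 2.8412 eV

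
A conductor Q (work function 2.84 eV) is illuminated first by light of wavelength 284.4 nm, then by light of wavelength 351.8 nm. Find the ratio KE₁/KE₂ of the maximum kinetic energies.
2.2206

Using Einstein's equation: KE_max = hc/λ - φ

For λ₁ = 284.4 nm:
E₁ = hc/λ₁ = 4.3595 eV
KE₁ = E₁ - φ = 4.3595 - 2.84 = 1.5195 eV

For λ₂ = 351.8 nm:
E₂ = hc/λ₂ = 3.5243 eV
KE₂ = E₂ - φ = 3.5243 - 2.84 = 0.6843 eV

Ratio: KE₁/KE₂ = 1.5195/0.6843 = 2.2206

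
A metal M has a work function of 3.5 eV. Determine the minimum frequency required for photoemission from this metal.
8.4630e+14 Hz

The threshold frequency is when the photon energy equals the work function:
hf₀ = φ

Solving for f₀:
f₀ = φ/h = (3.5 eV × 1.602×10⁻¹⁹ J/eV) / (6.626×10⁻³⁴ J·s)
f₀ = 8.4630e+14 Hz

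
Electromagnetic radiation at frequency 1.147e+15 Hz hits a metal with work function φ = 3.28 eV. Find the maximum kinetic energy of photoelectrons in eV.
1.4636 eV

Using Einstein's photoelectric equation: KE_max = hf - φ

First, calculate the photon energy:
E_photon = hf = (6.626×10⁻³⁴ J·s)(1.147e+15 Hz)
E_photon = 4.7436 eV

Then, the maximum kinetic energy:
KE_max = E_photon - φ = 4.7436 eV - 3.28 eV = 1.4636 eV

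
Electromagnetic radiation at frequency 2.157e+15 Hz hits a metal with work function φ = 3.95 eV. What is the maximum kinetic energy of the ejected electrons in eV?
4.9706 eV

Using Einstein's photoelectric equation: KE_max = hf - φ

First, calculate the photon energy:
E_photon = hf = (6.626×10⁻³⁴ J·s)(2.157e+15 Hz)
E_photon = 8.9206 eV

Then, the maximum kinetic energy:
KE_max = E_photon - φ = 8.9206 eV - 3.95 eV = 4.9706 eV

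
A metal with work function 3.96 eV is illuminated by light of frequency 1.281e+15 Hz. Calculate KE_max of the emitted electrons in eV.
1.3378 eV

Using Einstein's photoelectric equation: KE_max = hf - φ

First, calculate the photon energy:
E_photon = hf = (6.626×10⁻³⁴ J·s)(1.281e+15 Hz)
E_photon = 5.2978 eV

Then, the maximum kinetic energy:
KE_max = E_photon - φ = 5.2978 eV - 3.96 eV = 1.3378 eV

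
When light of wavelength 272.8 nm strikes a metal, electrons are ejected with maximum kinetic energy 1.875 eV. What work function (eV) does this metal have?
2.67 eV

From Einstein's photoelectric equation: KE_max = hf - φ = hc/λ - φ

Rearranging for φ:
φ = hc/λ - KE_max

Calculate photon energy:
E_photon = hc/λ = 4.5449 eV

Therefore:
φ = 4.5449 - 1.875 = 2.67 eV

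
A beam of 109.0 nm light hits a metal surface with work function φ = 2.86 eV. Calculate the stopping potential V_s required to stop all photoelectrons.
8.5147 V

The stopping potential V_s satisfies: eV_s = KE_max

First, find KE_max using Einstein's equation:
E_photon = hc/λ = 11.3747 eV
KE_max = E_photon - φ = 11.3747 - 2.86 = 8.5147 eV

Since eV_s = KE_max:
V_s = KE_max/e = 8.5147 V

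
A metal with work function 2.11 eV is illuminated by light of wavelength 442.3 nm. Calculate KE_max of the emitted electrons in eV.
0.6932 eV

Using Einstein's photoelectric equation: KE_max = hf - φ = hc/λ - φ

First, calculate the photon energy:
E_photon = hc/λ = (6.626×10⁻³⁴ J·s)(3×10⁸ m/s) / (442.3×10⁻⁹ m)
E_photon = 2.8032 eV

Then, the maximum kinetic energy:
KE_max = E_photon - φ = 2.8032 eV - 2.11 eV = 0.6932 eV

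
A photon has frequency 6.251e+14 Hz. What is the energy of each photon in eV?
2.5852 eV

Using E = hf:

E = hf = (6.626×10⁻³⁴ J·s)(6.251e+14 Hz)
E = 2.5852 eV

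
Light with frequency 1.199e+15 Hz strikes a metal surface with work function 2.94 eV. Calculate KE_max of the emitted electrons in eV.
2.0187 eV

Using Einstein's photoelectric equation: KE_max = hf - φ

First, calculate the photon energy:
E_photon = hf = (6.626×10⁻³⁴ J·s)(1.199e+15 Hz)
E_photon = 4.9587 eV

Then, the maximum kinetic energy:
KE_max = E_photon - φ = 4.9587 eV - 2.94 eV = 2.0187 eV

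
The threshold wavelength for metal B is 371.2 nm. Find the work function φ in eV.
3.34 eV

At the threshold wavelength, photon energy equals work function:
φ = hc/λ₀

Calculating:
φ = (6.626×10⁻³⁴ J·s)(3×10⁸ m/s) / (371.2×10⁻⁹ m)
φ = 3.34 eV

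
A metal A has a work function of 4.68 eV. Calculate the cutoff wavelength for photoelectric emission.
264.92 nm

The threshold wavelength is when the photon energy equals the work function:
hc/λ₀ = φ

Solving for λ₀:
λ₀ = hc/φ = (6.626×10⁻³⁴ J·s)(3×10⁸ m/s) / (4.68 eV × 1.602×10⁻¹⁹ J/eV)
λ₀ = 264.92 nm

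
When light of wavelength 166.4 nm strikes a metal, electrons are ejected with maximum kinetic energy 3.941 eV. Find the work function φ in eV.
3.51 eV

From Einstein's photoelectric equation: KE_max = hf - φ = hc/λ - φ

Rearranging for φ:
φ = hc/λ - KE_max

Calculate photon energy:
E_photon = hc/λ = 7.4510 eV

Therefore:
φ = 7.4510 - 3.941 = 3.51 eV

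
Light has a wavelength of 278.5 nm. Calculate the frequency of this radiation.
1.0765e+15 Hz

Using the wave equation: c = fλ

Solving for frequency:
f = c/λ = (3×10⁸ m/s) / (278.5×10⁻⁹ m)
f = 1.0765e+15 Hz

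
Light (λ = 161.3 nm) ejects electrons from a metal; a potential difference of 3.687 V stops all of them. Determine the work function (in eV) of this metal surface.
4.00 eV

The stopping potential gives the maximum kinetic energy: KE_max = eV_s = 3.687 eV

From Einstein's photoelectric equation: KE_max = hc/λ - φ
Rearranging: φ = hc/λ - KE_max

Calculate photon energy:
E_photon = hc/λ = (6.626×10⁻³⁴ J·s)(3×10⁸ m/s) / (161.3×10⁻⁹ m) = 7.6866 eV

Therefore:
φ = 7.6866 - 3.687 = 4.00 eV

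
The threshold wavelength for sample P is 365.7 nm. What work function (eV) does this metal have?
3.39 eV

At the threshold wavelength, photon energy equals work function:
φ = hc/λ₀

Calculating:
φ = (6.626×10⁻³⁴ J·s)(3×10⁸ m/s) / (365.7×10⁻⁹ m)
φ = 3.39 eV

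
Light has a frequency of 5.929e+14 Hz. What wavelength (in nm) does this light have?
505.64 nm

Using the wave equation: c = fλ

Solving for wavelength:
λ = c/f = (3×10⁸ m/s) / (5.929e+14 Hz)
λ = 505.64 nm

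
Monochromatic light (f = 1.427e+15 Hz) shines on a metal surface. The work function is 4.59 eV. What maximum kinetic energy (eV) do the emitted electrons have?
1.3116 eV

Using Einstein's photoelectric equation: KE_max = hf - φ

First, calculate the photon energy:
E_photon = hf = (6.626×10⁻³⁴ J·s)(1.427e+15 Hz)
E_photon = 5.9016 eV

Then, the maximum kinetic energy:
KE_max = E_photon - φ = 5.9016 eV - 4.59 eV = 1.3116 eV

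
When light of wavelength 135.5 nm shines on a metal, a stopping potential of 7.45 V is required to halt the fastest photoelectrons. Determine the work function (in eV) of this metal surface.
1.70 eV

The stopping potential gives the maximum kinetic energy: KE_max = eV_s = 7.45 eV

From Einstein's photoelectric equation: KE_max = hc/λ - φ
Rearranging: φ = hc/λ - KE_max

Calculate photon energy:
E_photon = hc/λ = (6.626×10⁻³⁴ J·s)(3×10⁸ m/s) / (135.5×10⁻⁹ m) = 9.1501 eV

Therefore:
φ = 9.1501 - 7.45 = 1.70 eV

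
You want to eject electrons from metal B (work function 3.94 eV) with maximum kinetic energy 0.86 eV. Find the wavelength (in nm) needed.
258.30 nm

From Einstein's equation: KE_max = hc/λ - φ

Rearranging for λ:
hc/λ = KE_max + φ
λ = hc/(KE_max + φ)

Required photon energy:
E_photon = KE_max + φ = 0.86 + 3.94 = 4.80 eV

Required wavelength:
λ = hc/E_photon = (6.626×10⁻³⁴)(3×10⁸) / (4.80 × 1.602×10⁻¹⁹)
λ = 258.30 nm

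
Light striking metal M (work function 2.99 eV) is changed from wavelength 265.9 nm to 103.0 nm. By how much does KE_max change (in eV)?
7.3745 eV

Using Einstein's equation: KE_max = hc/λ - φ

For λ₁ = 265.9 nm:
KE₁ = hc/λ₁ - φ = 4.6628 - 2.99 = 1.6728 eV

For λ₂ = 103.0 nm:
KE₂ = hc/λ₂ - φ = 12.0373 - 2.99 = 9.0473 eV

Change in KE:
ΔKE = KE₂ - KE₁ = 9.0473 - 1.6728 = 7.3745 eV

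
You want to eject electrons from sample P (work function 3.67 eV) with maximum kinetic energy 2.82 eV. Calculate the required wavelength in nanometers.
191.04 nm

From Einstein's equation: KE_max = hc/λ - φ

Rearranging for λ:
hc/λ = KE_max + φ
λ = hc/(KE_max + φ)

Required photon energy:
E_photon = KE_max + φ = 2.82 + 3.67 = 6.49 eV

Required wavelength:
λ = hc/E_photon = (6.626×10⁻³⁴)(3×10⁸) / (6.49 × 1.602×10⁻¹⁹)
λ = 191.04 nm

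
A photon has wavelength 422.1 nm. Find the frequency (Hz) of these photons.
7.1024e+14 Hz

Using the wave equation: c = fλ

Solving for frequency:
f = c/λ = (3×10⁸ m/s) / (422.1×10⁻⁹ m)
f = 7.1024e+14 Hz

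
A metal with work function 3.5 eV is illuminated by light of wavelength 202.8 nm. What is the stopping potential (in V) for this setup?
2.6136 V

The stopping potential V_s satisfies: eV_s = KE_max

First, find KE_max using Einstein's equation:
E_photon = hc/λ = 6.1136 eV
KE_max = E_photon - φ = 6.1136 - 3.5 = 2.6136 eV

Since eV_s = KE_max:
V_s = KE_max/e = 2.6136 V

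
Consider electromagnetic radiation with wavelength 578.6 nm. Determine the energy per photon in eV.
2.1428 eV

Using E = hf = hc/λ:

E = hc/λ = (6.626×10⁻³⁴ J·s)(3×10⁸ m/s) / (578.6×10⁻⁹ m)
E = 2.1428 eV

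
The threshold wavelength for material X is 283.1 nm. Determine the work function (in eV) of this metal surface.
4.38 eV

At the threshold wavelength, photon energy equals work function:
φ = hc/λ₀

Calculating:
φ = (6.626×10⁻³⁴ J·s)(3×10⁸ m/s) / (283.1×10⁻⁹ m)
φ = 4.38 eV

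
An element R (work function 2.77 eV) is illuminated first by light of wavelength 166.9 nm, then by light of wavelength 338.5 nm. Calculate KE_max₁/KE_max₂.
5.2183

Using Einstein's equation: KE_max = hc/λ - φ

For λ₁ = 166.9 nm:
E₁ = hc/λ₁ = 7.4287 eV
KE₁ = E₁ - φ = 7.4287 - 2.77 = 4.6587 eV

For λ₂ = 338.5 nm:
E₂ = hc/λ₂ = 3.6628 eV
KE₂ = E₂ - φ = 3.6628 - 2.77 = 0.8928 eV

Ratio: KE₁/KE₂ = 4.6587/0.8928 = 5.2183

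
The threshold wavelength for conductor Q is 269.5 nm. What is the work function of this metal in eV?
4.60 eV

At the threshold wavelength, photon energy equals work function:
φ = hc/λ₀

Calculating:
φ = (6.626×10⁻³⁴ J·s)(3×10⁸ m/s) / (269.5×10⁻⁹ m)
φ = 4.60 eV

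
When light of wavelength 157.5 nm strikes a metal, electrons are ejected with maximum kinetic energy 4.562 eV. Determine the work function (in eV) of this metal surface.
3.31 eV

From Einstein's photoelectric equation: KE_max = hf - φ = hc/λ - φ

Rearranging for φ:
φ = hc/λ - KE_max

Calculate photon energy:
E_photon = hc/λ = 7.8720 eV

Therefore:
φ = 7.8720 - 4.562 = 3.31 eV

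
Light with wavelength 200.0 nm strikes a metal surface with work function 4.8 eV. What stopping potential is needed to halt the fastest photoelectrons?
1.3992 V

The stopping potential V_s satisfies: eV_s = KE_max

First, find KE_max using Einstein's equation:
E_photon = hc/λ = 6.1992 eV
KE_max = E_photon - φ = 6.1992 - 4.8 = 1.3992 eV

Since eV_s = KE_max:
V_s = KE_max/e = 1.3992 V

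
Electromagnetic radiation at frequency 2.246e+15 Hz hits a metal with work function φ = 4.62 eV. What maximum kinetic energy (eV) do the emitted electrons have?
4.6687 eV

Using Einstein's photoelectric equation: KE_max = hf - φ

First, calculate the photon energy:
E_photon = hf = (6.626×10⁻³⁴ J·s)(2.246e+15 Hz)
E_photon = 9.2887 eV

Then, the maximum kinetic energy:
KE_max = E_photon - φ = 9.2887 eV - 4.62 eV = 4.6687 eV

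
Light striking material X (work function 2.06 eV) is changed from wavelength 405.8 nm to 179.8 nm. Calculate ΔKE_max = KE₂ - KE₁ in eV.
3.8404 eV

Using Einstein's equation: KE_max = hc/λ - φ

For λ₁ = 405.8 nm:
KE₁ = hc/λ₁ - φ = 3.0553 - 2.06 = 0.9953 eV

For λ₂ = 179.8 nm:
KE₂ = hc/λ₂ - φ = 6.8957 - 2.06 = 4.8357 eV

Change in KE:
ΔKE = KE₂ - KE₁ = 4.8357 - 0.9953 = 3.8404 eV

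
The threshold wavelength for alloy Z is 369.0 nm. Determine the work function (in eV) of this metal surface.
3.36 eV

At the threshold wavelength, photon energy equals work function:
φ = hc/λ₀

Calculating:
φ = (6.626×10⁻³⁴ J·s)(3×10⁸ m/s) / (369.0×10⁻⁹ m)
φ = 3.36 eV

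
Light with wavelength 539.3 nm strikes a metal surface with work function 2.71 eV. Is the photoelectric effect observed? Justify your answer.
No

For photoemission, the photon energy must exceed the work function.

Photon energy: E = hc/λ = 2.2990 eV
Work function: φ = 2.71 eV

Since E_photon (2.2990 eV) < φ (2.71 eV), photoemission will NOT occur.
The threshold wavelength is λ₀ = hc/φ = 457.5 nm.
Since 539.3 nm > 457.5 nm, the photons lack sufficient energy.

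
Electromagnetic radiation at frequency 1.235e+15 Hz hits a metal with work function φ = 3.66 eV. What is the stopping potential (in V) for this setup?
1.4475 V

The stopping potential V_s satisfies: eV_s = KE_max

First, find KE_max using Einstein's equation:
E_photon = hf = (6.626×10⁻³⁴ J·s)(1.235e+15 Hz) = 5.1075 eV
KE_max = E_photon - φ = 5.1075 - 3.66 = 1.4475 eV

Since eV_s = KE_max:
V_s = KE_max/e = 1.4475 V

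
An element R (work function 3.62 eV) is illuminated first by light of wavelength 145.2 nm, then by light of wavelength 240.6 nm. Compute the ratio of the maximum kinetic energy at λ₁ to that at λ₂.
3.2084

Using Einstein's equation: KE_max = hc/λ - φ

For λ₁ = 145.2 nm:
E₁ = hc/λ₁ = 8.5389 eV
KE₁ = E₁ - φ = 8.5389 - 3.62 = 4.9189 eV

For λ₂ = 240.6 nm:
E₂ = hc/λ₂ = 5.1531 eV
KE₂ = E₂ - φ = 5.1531 - 3.62 = 1.5331 eV

Ratio: KE₁/KE₂ = 4.9189/1.5331 = 3.2084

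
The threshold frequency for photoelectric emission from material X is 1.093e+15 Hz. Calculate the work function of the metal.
4.52 eV

At the threshold frequency, photon energy equals work function:
φ = hf₀

Calculating:
φ = (6.626×10⁻³⁴ J·s)(1.093e+15 Hz)
φ = 4.52 eV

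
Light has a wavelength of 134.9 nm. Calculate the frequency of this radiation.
2.2223e+15 Hz

Using the wave equation: c = fλ

Solving for frequency:
f = c/λ = (3×10⁸ m/s) / (134.9×10⁻⁹ m)
f = 2.2223e+15 Hz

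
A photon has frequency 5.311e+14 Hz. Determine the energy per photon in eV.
2.1965 eV

Using E = hf:

E = hf = (6.626×10⁻³⁴ J·s)(5.311e+14 Hz)
E = 2.1965 eV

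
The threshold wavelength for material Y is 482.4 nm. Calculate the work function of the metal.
2.57 eV

At the threshold wavelength, photon energy equals work function:
φ = hc/λ₀

Calculating:
φ = (6.626×10⁻³⁴ J·s)(3×10⁸ m/s) / (482.4×10⁻⁹ m)
φ = 2.57 eV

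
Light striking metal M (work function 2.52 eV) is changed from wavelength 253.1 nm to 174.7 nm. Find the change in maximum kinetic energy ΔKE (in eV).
2.1984 eV

Using Einstein's equation: KE_max = hc/λ - φ

For λ₁ = 253.1 nm:
KE₁ = hc/λ₁ - φ = 4.8986 - 2.52 = 2.3786 eV

For λ₂ = 174.7 nm:
KE₂ = hc/λ₂ - φ = 7.0970 - 2.52 = 4.5770 eV

Change in KE:
ΔKE = KE₂ - KE₁ = 4.5770 - 2.3786 = 2.1984 eV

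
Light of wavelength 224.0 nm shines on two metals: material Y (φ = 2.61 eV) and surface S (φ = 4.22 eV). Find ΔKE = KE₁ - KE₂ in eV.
1.6100 eV

Using KE_max = hc/λ - φ for each metal:

Photon energy: E = hc/λ = 5.5350 eV

For material Y (φ₁ = 2.61 eV):
KE₁ = E - φ₁ = 5.5350 - 2.61 = 2.9250 eV

For surface S (φ₂ = 4.22 eV):
KE₂ = E - φ₂ = 5.5350 - 4.22 = 1.3150 eV

Difference:
ΔKE = KE₁ - KE₂ = 2.9250 - 1.3150 = 1.6100 eV

Note: The difference equals the difference in work functions: 4.22 - 2.61 = 1.61 eV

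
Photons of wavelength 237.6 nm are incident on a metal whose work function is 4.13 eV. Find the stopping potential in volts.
1.0882 V

The stopping potential V_s satisfies: eV_s = KE_max

First, find KE_max using Einstein's equation:
E_photon = hc/λ = 5.2182 eV
KE_max = E_photon - φ = 5.2182 - 4.13 = 1.0882 eV

Since eV_s = KE_max:
V_s = KE_max/e = 1.0882 V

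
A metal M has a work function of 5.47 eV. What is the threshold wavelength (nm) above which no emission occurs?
226.66 nm

The threshold wavelength is when the photon energy equals the work function:
hc/λ₀ = φ

Solving for λ₀:
λ₀ = hc/φ = (6.626×10⁻³⁴ J·s)(3×10⁸ m/s) / (5.47 eV × 1.602×10⁻¹⁹ J/eV)
λ₀ = 226.66 nm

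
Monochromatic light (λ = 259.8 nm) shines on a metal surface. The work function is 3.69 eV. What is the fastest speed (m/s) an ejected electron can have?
6.1702e+05 m/s

First, find the maximum kinetic energy:
E_photon = hc/λ = 4.7723 eV
KE_max = E_photon - φ = 4.7723 - 3.69 = 1.0823 eV

Convert to Joules: KE_max = 1.0823 × 1.602×10⁻¹⁹ J = 1.7340e-19 J

Then use KE = ½mv² to find velocity:
v = √(2·KE/m) = √(2 × 1.7340e-19 J / 9.109e-31 kg)
v = 6.1702e+05 m/s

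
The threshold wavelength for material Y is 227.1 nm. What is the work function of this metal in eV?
5.46 eV

At the threshold wavelength, photon energy equals work function:
φ = hc/λ₀

Calculating:
φ = (6.626×10⁻³⁴ J·s)(3×10⁸ m/s) / (227.1×10⁻⁹ m)
φ = 5.46 eV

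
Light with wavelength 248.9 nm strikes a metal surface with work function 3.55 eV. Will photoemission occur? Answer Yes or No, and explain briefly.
Yes

For photoemission, the photon energy must exceed the work function.

Photon energy: E = hc/λ = 4.9813 eV
Work function: φ = 3.55 eV

Since E_photon (4.9813 eV) > φ (3.55 eV), photoemission WILL occur.
The threshold wavelength is λ₀ = hc/φ = 349.3 nm.
Since 248.9 nm < 349.3 nm, the light has sufficient energy.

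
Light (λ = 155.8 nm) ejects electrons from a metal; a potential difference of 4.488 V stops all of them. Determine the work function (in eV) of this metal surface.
3.47 eV

The stopping potential gives the maximum kinetic energy: KE_max = eV_s = 4.488 eV

From Einstein's photoelectric equation: KE_max = hc/λ - φ
Rearranging: φ = hc/λ - KE_max

Calculate photon energy:
E_photon = hc/λ = (6.626×10⁻³⁴ J·s)(3×10⁸ m/s) / (155.8×10⁻⁹ m) = 7.9579 eV

Therefore:
φ = 7.9579 - 4.488 = 3.47 eV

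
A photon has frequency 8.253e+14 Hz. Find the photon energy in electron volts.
3.4132 eV

Using E = hf:

E = hf = (6.626×10⁻³⁴ J·s)(8.253e+14 Hz)
E = 3.4132 eV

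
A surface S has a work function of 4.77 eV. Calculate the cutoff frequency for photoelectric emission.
1.1534e+15 Hz

The threshold frequency is when the photon energy equals the work function:
hf₀ = φ

Solving for f₀:
f₀ = φ/h = (4.77 eV × 1.602×10⁻¹⁹ J/eV) / (6.626×10⁻³⁴ J·s)
f₀ = 1.1534e+15 Hz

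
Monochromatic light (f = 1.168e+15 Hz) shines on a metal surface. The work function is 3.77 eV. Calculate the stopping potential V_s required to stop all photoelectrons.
1.0605 V

The stopping potential V_s satisfies: eV_s = KE_max

First, find KE_max using Einstein's equation:
E_photon = hf = (6.626×10⁻³⁴ J·s)(1.168e+15 Hz) = 4.8305 eV
KE_max = E_photon - φ = 4.8305 - 3.77 = 1.0605 eV

Since eV_s = KE_max:
V_s = KE_max/e = 1.0605 V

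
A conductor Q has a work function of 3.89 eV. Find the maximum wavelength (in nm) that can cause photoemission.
318.73 nm

The threshold wavelength is when the photon energy equals the work function:
hc/λ₀ = φ

Solving for λ₀:
λ₀ = hc/φ = (6.626×10⁻³⁴ J·s)(3×10⁸ m/s) / (3.89 eV × 1.602×10⁻¹⁹ J/eV)
λ₀ = 318.73 nm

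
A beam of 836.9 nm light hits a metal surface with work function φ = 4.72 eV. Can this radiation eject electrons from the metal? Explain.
No

For photoemission, the photon energy must exceed the work function.

Photon energy: E = hc/λ = 1.4815 eV
Work function: φ = 4.72 eV

Since E_photon (1.4815 eV) < φ (4.72 eV), photoemission will NOT occur.
The threshold wavelength is λ₀ = hc/φ = 262.7 nm.
Since 836.9 nm > 262.7 nm, the photons lack sufficient energy.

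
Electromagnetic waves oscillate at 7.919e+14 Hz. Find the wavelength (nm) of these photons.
378.57 nm

Using the wave equation: c = fλ

Solving for wavelength:
λ = c/f = (3×10⁸ m/s) / (7.919e+14 Hz)
λ = 378.57 nm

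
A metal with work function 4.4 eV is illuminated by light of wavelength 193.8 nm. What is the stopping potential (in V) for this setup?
1.9975 V

The stopping potential V_s satisfies: eV_s = KE_max

First, find KE_max using Einstein's equation:
E_photon = hc/λ = 6.3975 eV
KE_max = E_photon - φ = 6.3975 - 4.4 = 1.9975 eV

Since eV_s = KE_max:
V_s = KE_max/e = 1.9975 V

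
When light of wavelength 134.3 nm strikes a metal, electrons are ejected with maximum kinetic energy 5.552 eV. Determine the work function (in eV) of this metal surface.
3.68 eV

From Einstein's photoelectric equation: KE_max = hf - φ = hc/λ - φ

Rearranging for φ:
φ = hc/λ - KE_max

Calculate photon energy:
E_photon = hc/λ = 9.2319 eV

Therefore:
φ = 9.2319 - 5.552 = 3.68 eV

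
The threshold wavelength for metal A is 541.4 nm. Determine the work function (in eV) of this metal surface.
2.29 eV

At the threshold wavelength, photon energy equals work function:
φ = hc/λ₀

Calculating:
φ = (6.626×10⁻³⁴ J·s)(3×10⁸ m/s) / (541.4×10⁻⁹ m)
φ = 2.29 eV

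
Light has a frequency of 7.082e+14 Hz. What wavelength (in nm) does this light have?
423.32 nm

Using the wave equation: c = fλ

Solving for wavelength:
λ = c/f = (3×10⁸ m/s) / (7.082e+14 Hz)
λ = 423.32 nm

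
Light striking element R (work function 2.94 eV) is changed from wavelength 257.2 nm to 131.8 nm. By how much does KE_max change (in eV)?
4.5865 eV

Using Einstein's equation: KE_max = hc/λ - φ

For λ₁ = 257.2 nm:
KE₁ = hc/λ₁ - φ = 4.8205 - 2.94 = 1.8805 eV

For λ₂ = 131.8 nm:
KE₂ = hc/λ₂ - φ = 9.4070 - 2.94 = 6.4670 eV

Change in KE:
ΔKE = KE₂ - KE₁ = 6.4670 - 1.8805 = 4.5865 eV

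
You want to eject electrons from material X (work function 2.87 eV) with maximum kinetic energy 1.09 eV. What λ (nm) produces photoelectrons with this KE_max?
313.09 nm

From Einstein's equation: KE_max = hc/λ - φ

Rearranging for λ:
hc/λ = KE_max + φ
λ = hc/(KE_max + φ)

Required photon energy:
E_photon = KE_max + φ = 1.09 + 2.87 = 3.96 eV

Required wavelength:
λ = hc/E_photon = (6.626×10⁻³⁴)(3×10⁸) / (3.96 × 1.602×10⁻¹⁹)
λ = 313.09 nm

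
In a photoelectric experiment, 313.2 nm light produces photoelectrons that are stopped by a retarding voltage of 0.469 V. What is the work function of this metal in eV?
3.49 eV

The stopping potential gives the maximum kinetic energy: KE_max = eV_s = 0.469 eV

From Einstein's photoelectric equation: KE_max = hc/λ - φ
Rearranging: φ = hc/λ - KE_max

Calculate photon energy:
E_photon = hc/λ = (6.626×10⁻³⁴ J·s)(3×10⁸ m/s) / (313.2×10⁻⁹ m) = 3.9586 eV

Therefore:
φ = 3.9586 - 0.469 = 3.49 eV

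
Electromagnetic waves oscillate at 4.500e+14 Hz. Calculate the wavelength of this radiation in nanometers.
666.21 nm

Using the wave equation: c = fλ

Solving for wavelength:
λ = c/f = (3×10⁸ m/s) / (4.500e+14 Hz)
λ = 666.21 nm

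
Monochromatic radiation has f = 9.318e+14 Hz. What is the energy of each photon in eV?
3.8536 eV

Using E = hf:

E = hf = (6.626×10⁻³⁴ J·s)(9.318e+14 Hz)
E = 3.8536 eV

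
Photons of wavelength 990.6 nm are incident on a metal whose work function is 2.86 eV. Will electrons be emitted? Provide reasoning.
No

For photoemission, the photon energy must exceed the work function.

Photon energy: E = hc/λ = 1.2516 eV
Work function: φ = 2.86 eV

Since E_photon (1.2516 eV) < φ (2.86 eV), photoemission will NOT occur.
The threshold wavelength is λ₀ = hc/φ = 433.5 nm.
Since 990.6 nm > 433.5 nm, the photons lack sufficient energy.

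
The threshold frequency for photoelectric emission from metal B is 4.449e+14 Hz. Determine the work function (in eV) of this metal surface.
1.84 eV

At the threshold frequency, photon energy equals work function:
φ = hf₀

Calculating:
φ = (6.626×10⁻³⁴ J·s)(4.449e+14 Hz)
φ = 1.84 eV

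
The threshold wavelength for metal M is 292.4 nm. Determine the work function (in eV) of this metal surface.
4.24 eV

At the threshold wavelength, photon energy equals work function:
φ = hc/λ₀

Calculating:
φ = (6.626×10⁻³⁴ J·s)(3×10⁸ m/s) / (292.4×10⁻⁹ m)
φ = 4.24 eV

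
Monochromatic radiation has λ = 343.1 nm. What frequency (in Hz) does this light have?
8.7378e+14 Hz

Using the wave equation: c = fλ

Solving for frequency:
f = c/λ = (3×10⁸ m/s) / (343.1×10⁻⁹ m)
f = 8.7378e+14 Hz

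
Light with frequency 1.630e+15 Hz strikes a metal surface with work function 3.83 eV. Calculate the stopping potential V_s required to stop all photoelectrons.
2.9111 V

The stopping potential V_s satisfies: eV_s = KE_max

First, find KE_max using Einstein's equation:
E_photon = hf = (6.626×10⁻³⁴ J·s)(1.630e+15 Hz) = 6.7411 eV
KE_max = E_photon - φ = 6.7411 - 3.83 = 2.9111 eV

Since eV_s = KE_max:
V_s = KE_max/e = 2.9111 V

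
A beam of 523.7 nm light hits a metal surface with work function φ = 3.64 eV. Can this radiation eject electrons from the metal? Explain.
No

For photoemission, the photon energy must exceed the work function.

Photon energy: E = hc/λ = 2.3675 eV
Work function: φ = 3.64 eV

Since E_photon (2.3675 eV) < φ (3.64 eV), photoemission will NOT occur.
The threshold wavelength is λ₀ = hc/φ = 340.6 nm.
Since 523.7 nm > 340.6 nm, the photons lack sufficient energy.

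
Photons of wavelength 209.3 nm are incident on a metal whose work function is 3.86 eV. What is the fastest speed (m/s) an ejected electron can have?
8.5203e+05 m/s

First, find the maximum kinetic energy:
E_photon = hc/λ = 5.9238 eV
KE_max = E_photon - φ = 5.9238 - 3.86 = 2.0638 eV

Convert to Joules: KE_max = 2.0638 × 1.602×10⁻¹⁹ J = 3.3065e-19 J

Then use KE = ½mv² to find velocity:
v = √(2·KE/m) = √(2 × 3.3065e-19 J / 9.109e-31 kg)
v = 8.5203e+05 m/s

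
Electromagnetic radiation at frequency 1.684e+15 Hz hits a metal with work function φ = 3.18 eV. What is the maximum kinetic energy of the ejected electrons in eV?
3.7845 eV

Using Einstein's photoelectric equation: KE_max = hf - φ

First, calculate the photon energy:
E_photon = hf = (6.626×10⁻³⁴ J·s)(1.684e+15 Hz)
E_photon = 6.9645 eV

Then, the maximum kinetic energy:
KE_max = E_photon - φ = 6.9645 eV - 3.18 eV = 3.7845 eV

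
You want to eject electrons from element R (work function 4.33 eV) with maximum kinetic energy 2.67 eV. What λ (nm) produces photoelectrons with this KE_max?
177.12 nm

From Einstein's equation: KE_max = hc/λ - φ

Rearranging for λ:
hc/λ = KE_max + φ
λ = hc/(KE_max + φ)

Required photon energy:
E_photon = KE_max + φ = 2.67 + 4.33 = 7.00 eV

Required wavelength:
λ = hc/E_photon = (6.626×10⁻³⁴)(3×10⁸) / (7.00 × 1.602×10⁻¹⁹)
λ = 177.12 nm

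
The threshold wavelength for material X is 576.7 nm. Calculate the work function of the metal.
2.15 eV

At the threshold wavelength, photon energy equals work function:
φ = hc/λ₀

Calculating:
φ = (6.626×10⁻³⁴ J·s)(3×10⁸ m/s) / (576.7×10⁻⁹ m)
φ = 2.15 eV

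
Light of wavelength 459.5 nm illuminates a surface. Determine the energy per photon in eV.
2.6982 eV

Using E = hf = hc/λ:

E = hc/λ = (6.626×10⁻³⁴ J·s)(3×10⁸ m/s) / (459.5×10⁻⁹ m)
E = 2.6982 eV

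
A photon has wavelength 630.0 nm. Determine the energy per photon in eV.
1.9680 eV

Using E = hf = hc/λ:

E = hc/λ = (6.626×10⁻³⁴ J·s)(3×10⁸ m/s) / (630.0×10⁻⁹ m)
E = 1.9680 eV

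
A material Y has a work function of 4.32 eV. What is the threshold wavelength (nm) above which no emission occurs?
287.00 nm

The threshold wavelength is when the photon energy equals the work function:
hc/λ₀ = φ

Solving for λ₀:
λ₀ = hc/φ = (6.626×10⁻³⁴ J·s)(3×10⁸ m/s) / (4.32 eV × 1.602×10⁻¹⁹ J/eV)
λ₀ = 287.00 nm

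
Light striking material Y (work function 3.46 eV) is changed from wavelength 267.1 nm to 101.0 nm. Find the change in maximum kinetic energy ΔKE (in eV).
7.6338 eV

Using Einstein's equation: KE_max = hc/λ - φ

For λ₁ = 267.1 nm:
KE₁ = hc/λ₁ - φ = 4.6419 - 3.46 = 1.1819 eV

For λ₂ = 101.0 nm:
KE₂ = hc/λ₂ - φ = 12.2757 - 3.46 = 8.8157 eV

Change in KE:
ΔKE = KE₂ - KE₁ = 8.8157 - 1.1819 = 7.6338 eV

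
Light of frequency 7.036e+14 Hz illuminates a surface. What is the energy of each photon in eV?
2.9099 eV

Using E = hf:

E = hf = (6.626×10⁻³⁴ J·s)(7.036e+14 Hz)
E = 2.9099 eV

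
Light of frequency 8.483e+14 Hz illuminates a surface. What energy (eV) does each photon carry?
3.5083 eV

Using E = hf:

E = hf = (6.626×10⁻³⁴ J·s)(8.483e+14 Hz)
E = 3.5083 eV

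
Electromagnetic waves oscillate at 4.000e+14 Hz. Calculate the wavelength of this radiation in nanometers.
749.48 nm

Using the wave equation: c = fλ

Solving for wavelength:
λ = c/f = (3×10⁸ m/s) / (4.000e+14 Hz)
λ = 749.48 nm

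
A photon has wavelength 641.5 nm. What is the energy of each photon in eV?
1.9327 eV

Using E = hf = hc/λ:

E = hc/λ = (6.626×10⁻³⁴ J·s)(3×10⁸ m/s) / (641.5×10⁻⁹ m)
E = 1.9327 eV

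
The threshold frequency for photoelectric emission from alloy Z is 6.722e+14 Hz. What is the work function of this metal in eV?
2.78 eV

At the threshold frequency, photon energy equals work function:
φ = hf₀

Calculating:
φ = (6.626×10⁻³⁴ J·s)(6.722e+14 Hz)
φ = 2.78 eV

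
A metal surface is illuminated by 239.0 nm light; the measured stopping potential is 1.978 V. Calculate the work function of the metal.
3.21 eV

The stopping potential gives the maximum kinetic energy: KE_max = eV_s = 1.978 eV

From Einstein's photoelectric equation: KE_max = hc/λ - φ
Rearranging: φ = hc/λ - KE_max

Calculate photon energy:
E_photon = hc/λ = (6.626×10⁻³⁴ J·s)(3×10⁸ m/s) / (239.0×10⁻⁹ m) = 5.1876 eV

Therefore:
φ = 5.1876 - 1.978 = 3.21 eV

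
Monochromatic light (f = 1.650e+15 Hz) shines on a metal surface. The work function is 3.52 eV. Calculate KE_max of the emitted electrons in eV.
3.3039 eV

Using Einstein's photoelectric equation: KE_max = hf - φ

First, calculate the photon energy:
E_photon = hf = (6.626×10⁻³⁴ J·s)(1.650e+15 Hz)
E_photon = 6.8239 eV

Then, the maximum kinetic energy:
KE_max = E_photon - φ = 6.8239 eV - 3.52 eV = 3.3039 eV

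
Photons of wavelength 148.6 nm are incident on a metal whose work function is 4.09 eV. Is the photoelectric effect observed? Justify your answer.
Yes

For photoemission, the photon energy must exceed the work function.

Photon energy: E = hc/λ = 8.3435 eV
Work function: φ = 4.09 eV

Since E_photon (8.3435 eV) > φ (4.09 eV), photoemission WILL occur.
The threshold wavelength is λ₀ = hc/φ = 303.1 nm.
Since 148.6 nm < 303.1 nm, the light has sufficient energy.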